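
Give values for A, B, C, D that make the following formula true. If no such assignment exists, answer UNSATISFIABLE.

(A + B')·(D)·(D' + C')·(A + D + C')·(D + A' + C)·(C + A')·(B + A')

From the singleton clause (D), D = 1.
From the singleton clause (C'), C = 0.
From the singleton clause (A'), A = 0.
From the singleton clause (B'), B = 0.
Every clause now holds.

A ↦ 0; B ↦ 0; C ↦ 0; D ↦ 1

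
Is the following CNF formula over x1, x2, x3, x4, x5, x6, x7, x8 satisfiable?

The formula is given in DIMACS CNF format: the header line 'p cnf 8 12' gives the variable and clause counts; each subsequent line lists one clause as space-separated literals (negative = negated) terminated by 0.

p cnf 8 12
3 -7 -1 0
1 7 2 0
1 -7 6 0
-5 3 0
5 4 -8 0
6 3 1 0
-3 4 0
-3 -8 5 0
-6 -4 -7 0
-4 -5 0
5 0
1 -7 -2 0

No

From the singleton clause (x5), x5 = True.
From the singleton clause (x3), x3 = True.
From the singleton clause (x4), x4 = True.
But (¬x4) is also a unit clause — contradiction.
No assignment satisfies every clause.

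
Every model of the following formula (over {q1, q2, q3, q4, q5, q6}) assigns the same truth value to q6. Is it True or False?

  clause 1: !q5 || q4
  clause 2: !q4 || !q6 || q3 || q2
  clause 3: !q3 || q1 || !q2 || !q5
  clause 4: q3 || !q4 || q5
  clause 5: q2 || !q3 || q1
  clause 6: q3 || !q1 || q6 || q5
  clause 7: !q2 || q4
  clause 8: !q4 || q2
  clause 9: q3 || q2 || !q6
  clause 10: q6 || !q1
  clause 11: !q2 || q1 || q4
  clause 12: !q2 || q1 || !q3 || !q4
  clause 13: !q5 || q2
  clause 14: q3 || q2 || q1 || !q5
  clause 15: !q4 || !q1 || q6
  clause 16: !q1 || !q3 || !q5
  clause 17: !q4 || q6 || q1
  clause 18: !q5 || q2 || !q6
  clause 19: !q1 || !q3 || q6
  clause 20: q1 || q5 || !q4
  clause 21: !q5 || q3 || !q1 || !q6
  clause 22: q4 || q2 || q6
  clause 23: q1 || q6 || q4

Suppose q6 = false.
From the singleton clause (!q1), q1 = false.
From the singleton clause (!q4), q4 = false.
But (q4) is also a unit clause — contradiction.
So every satisfying assignment has q6 = True.

True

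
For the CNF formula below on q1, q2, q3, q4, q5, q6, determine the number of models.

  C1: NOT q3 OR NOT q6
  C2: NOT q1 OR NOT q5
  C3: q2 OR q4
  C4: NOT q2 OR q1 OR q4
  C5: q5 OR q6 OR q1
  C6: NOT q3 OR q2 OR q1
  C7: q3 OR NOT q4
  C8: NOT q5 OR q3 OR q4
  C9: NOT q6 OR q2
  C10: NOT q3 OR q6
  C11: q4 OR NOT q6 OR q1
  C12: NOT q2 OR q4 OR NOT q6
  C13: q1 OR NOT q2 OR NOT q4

1

There are 2^6 = 64 truth assignments over (q1, q2, q3, q4, q5, q6).
Split on q2. With q2 = true, the clauses containing q2 are satisfied and NOT q2 drops from the rest; 1 of the 2^5 = 32 assignments to the other variables satisfy what remains.
With q2 = false, by the same count on the reduced clause set, 0 assignments work.
Total: 1 + 0 = 1.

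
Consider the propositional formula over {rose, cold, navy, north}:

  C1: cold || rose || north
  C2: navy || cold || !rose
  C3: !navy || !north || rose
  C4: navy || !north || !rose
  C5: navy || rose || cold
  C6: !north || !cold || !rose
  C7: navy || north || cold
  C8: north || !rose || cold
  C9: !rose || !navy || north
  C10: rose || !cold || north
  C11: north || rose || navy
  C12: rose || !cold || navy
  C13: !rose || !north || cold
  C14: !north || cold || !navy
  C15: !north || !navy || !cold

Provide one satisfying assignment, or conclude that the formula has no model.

Case cold = true:
Case north = false:
From the singleton clause (rose), rose = true.
From the singleton clause (!navy), navy = false.
Every clause now holds.

rose: true; cold: true; navy: false; north: false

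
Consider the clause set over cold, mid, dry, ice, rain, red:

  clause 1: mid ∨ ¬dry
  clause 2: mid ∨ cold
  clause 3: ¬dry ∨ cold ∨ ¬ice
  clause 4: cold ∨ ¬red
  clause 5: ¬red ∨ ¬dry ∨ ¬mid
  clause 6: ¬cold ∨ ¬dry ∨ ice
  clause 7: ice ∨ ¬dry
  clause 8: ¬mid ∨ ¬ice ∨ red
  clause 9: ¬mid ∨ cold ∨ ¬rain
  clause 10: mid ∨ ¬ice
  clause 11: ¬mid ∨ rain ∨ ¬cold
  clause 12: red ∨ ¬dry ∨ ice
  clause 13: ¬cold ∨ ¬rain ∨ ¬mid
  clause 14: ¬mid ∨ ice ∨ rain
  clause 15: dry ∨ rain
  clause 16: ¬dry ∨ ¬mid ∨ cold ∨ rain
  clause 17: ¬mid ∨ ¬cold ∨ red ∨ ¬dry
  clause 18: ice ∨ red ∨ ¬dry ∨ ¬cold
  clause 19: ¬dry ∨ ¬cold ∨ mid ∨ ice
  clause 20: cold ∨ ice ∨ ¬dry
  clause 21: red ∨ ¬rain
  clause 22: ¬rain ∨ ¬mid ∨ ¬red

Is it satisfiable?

Try mid = False.
(¬dry) alone gives dry = False.
(cold) alone gives cold = True.
(¬ice) alone gives ice = False.
(rain) alone gives rain = True.
(red) alone gives red = True.
Every clause now holds.
A satisfying assignment: cold: True; mid: False; dry: False; ice: False; rain: True; red: True.

Yes, satisfiable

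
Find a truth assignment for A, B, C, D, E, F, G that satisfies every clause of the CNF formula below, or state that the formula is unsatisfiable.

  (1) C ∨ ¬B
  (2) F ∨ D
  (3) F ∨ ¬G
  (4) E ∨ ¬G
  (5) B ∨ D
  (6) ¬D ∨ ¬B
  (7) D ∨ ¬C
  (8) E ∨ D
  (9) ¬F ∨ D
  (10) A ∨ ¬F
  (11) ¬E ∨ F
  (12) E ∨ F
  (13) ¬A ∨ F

A=True; B=False; C=True; D=True; E=True; F=True; G=True

Case C = True:
(D) alone gives D = True.
(¬B) alone gives B = False.
Case F = True:
(A) alone gives A = True.
Case E = True:
Every clause is now satisfied; G is unconstrained.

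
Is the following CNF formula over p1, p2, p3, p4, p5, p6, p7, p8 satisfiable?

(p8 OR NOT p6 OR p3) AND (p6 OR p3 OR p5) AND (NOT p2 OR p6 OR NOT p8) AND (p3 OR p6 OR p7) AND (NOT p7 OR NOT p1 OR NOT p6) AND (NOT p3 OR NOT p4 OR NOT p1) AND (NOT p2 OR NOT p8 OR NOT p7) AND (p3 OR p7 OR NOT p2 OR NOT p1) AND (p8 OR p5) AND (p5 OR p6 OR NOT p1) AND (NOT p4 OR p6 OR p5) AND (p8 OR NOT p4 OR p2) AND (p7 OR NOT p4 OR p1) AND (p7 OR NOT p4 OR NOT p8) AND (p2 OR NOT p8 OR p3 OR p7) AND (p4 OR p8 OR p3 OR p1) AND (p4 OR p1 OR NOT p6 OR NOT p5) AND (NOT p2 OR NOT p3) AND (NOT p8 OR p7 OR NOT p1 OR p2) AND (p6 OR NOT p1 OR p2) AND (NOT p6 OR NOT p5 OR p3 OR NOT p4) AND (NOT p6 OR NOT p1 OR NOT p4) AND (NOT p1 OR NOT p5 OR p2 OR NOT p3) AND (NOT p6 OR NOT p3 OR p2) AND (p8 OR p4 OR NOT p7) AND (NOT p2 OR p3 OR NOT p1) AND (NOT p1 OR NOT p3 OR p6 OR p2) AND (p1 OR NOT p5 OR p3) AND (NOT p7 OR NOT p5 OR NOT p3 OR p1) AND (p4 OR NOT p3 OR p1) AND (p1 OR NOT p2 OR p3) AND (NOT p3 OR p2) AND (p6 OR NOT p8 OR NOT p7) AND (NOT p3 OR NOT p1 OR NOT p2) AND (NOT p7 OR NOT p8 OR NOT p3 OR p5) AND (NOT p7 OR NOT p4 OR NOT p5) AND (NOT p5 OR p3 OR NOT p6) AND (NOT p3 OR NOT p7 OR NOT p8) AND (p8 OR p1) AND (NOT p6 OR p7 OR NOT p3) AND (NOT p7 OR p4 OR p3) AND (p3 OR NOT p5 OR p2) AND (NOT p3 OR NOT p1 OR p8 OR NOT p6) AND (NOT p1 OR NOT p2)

Suppose p8 = true.
Suppose p2 = false.
(NOT p3) alone gives p3 = false.
(p7) alone gives p7 = true.
(p6) alone gives p6 = true.
(NOT p1) alone gives p1 = false.
(NOT p5) alone gives p5 = false.
(p4) alone gives p4 = true.
Every clause now holds.
A satisfying assignment: p1=false, p2=false, p3=false, p4=true, p5=false, p6=true, p7=true, p8=true.

Yes, satisfiable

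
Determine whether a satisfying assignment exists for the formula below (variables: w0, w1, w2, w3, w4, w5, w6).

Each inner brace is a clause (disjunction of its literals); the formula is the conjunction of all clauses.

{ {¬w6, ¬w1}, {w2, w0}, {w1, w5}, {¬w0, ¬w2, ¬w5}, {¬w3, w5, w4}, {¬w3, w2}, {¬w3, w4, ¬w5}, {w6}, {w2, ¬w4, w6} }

Satisfiable

(w6) alone gives w6 = True.
(¬w1) alone gives w1 = False.
(w5) alone gives w5 = True.
Branch on w2: set w2 = True.
(¬w0) alone gives w0 = False.
Branch on w3: set w3 = False.
No clause remains; w4 is free.
A satisfying assignment: w0=False,  w1=False,  w2=True,  w3=False,  w4=False,  w5=True,  w6=True.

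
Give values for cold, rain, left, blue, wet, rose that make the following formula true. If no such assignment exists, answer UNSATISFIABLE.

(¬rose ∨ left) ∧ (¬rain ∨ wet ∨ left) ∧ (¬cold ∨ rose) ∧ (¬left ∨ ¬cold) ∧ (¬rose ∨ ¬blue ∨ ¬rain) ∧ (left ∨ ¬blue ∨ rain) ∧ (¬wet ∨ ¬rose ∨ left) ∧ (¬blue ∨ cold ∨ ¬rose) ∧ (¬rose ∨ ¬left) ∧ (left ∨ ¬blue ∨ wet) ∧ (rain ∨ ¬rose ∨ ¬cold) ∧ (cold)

UNSATISFIABLE

The clause (cold) is unit, so cold = True.
The clause (rose) is unit, so rose = True.
The clause (left) is unit, so left = True.
But (¬left) is also a unit clause — contradiction.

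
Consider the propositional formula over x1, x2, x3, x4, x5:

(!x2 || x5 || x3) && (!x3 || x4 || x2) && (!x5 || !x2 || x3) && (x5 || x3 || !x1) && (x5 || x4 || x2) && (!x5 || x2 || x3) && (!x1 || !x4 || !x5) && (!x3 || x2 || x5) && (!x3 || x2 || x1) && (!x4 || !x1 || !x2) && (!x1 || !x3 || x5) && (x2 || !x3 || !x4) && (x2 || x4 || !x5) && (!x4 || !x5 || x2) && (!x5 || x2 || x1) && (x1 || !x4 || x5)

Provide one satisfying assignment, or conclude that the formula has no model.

Branch on x2: set x2 = true.
Branch on x5: set x5 = false.
From the singleton clause (x3), x3 = true.
From the singleton clause (!x1), x1 = false.
From the singleton clause (!x4), x4 = false.
This assignment satisfies each clause.

x1: false,  x2: true,  x3: true,  x4: false,  x5: false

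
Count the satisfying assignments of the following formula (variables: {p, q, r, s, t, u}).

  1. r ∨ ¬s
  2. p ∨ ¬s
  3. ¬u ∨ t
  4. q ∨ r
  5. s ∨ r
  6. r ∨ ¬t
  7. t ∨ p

16

There are 2^6 = 64 truth assignments over (p, q, r, s, t, u).
Split on u. With u = True, the clauses containing u are satisfied and ¬u drops from the rest; 6 of the 2^5 = 32 assignments to the other variables satisfy what remains.
With u = False, by the same count on the reduced clause set, 10 assignments work.
Total: 6 + 10 = 16.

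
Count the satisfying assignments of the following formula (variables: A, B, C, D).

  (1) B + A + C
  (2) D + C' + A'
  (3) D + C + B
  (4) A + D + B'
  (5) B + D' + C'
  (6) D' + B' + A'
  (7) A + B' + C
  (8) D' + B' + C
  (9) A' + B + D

4

There are 2^4 = 16 truth assignments over (A, B, C, D).
Check each against the 9 clauses (columns in the order A, B, C, D):
  F F F F  ✗ fails (B + A + C)
  F F F T  ✗ fails (B + A + C)
  F F T F  ✓ satisfies all
  F F T T  ✗ fails (B + D' + C')
  F T F F  ✗ fails (A + D + B')
  F T F T  ✗ fails (A + B' + C)
  F T T F  ✗ fails (A + D + B')
  F T T T  ✓ satisfies all
  T F F F  ✗ fails (D + C + B)
  T F F T  ✓ satisfies all
  T F T F  ✗ fails (D + C' + A')
  T F T T  ✗ fails (B + D' + C')
  T T F F  ✓ satisfies all
  T T F T  ✗ fails (D' + B' + A')
  T T T F  ✗ fails (D + C' + A')
  T T T T  ✗ fails (D' + B' + A')
4 of the 16 rows are models.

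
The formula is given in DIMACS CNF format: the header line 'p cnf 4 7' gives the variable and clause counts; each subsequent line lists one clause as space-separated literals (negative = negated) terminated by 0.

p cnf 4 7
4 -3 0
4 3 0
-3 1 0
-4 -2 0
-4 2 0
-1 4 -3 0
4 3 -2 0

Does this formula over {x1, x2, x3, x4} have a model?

Branch on x4: set x4 = True.
Unit clause (¬x2) forces x2 = False.
But (x2) is also a unit clause — contradiction.
That branch fails; take x4 = False instead.
Unit clause (¬x3) forces x3 = False.
But (x3) is also a unit clause — contradiction.
Both values of x4 lead to a conflict.
No assignment satisfies every clause.

Unsatisfiable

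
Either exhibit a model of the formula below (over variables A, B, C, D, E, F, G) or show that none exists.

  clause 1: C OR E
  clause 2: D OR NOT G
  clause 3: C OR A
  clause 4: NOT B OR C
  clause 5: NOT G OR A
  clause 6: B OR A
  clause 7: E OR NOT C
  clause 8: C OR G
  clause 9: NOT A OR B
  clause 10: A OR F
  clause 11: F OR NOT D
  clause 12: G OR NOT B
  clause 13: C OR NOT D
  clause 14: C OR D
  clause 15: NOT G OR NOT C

Try C = true.
The clause (E) is unit, so E = true.
The clause (NOT G) is unit, so G = false.
The clause (NOT B) is unit, so B = false.
The clause (A) is unit, so A = true.
Now (NOT A) is unsatisfied and unit — conflict.
So C must be the other value — set C = false.
The clause (E) is unit, so E = true.
The clause (A) is unit, so A = true.
The clause (NOT B) is unit, so B = false.
Now (B) is unsatisfied and unit — conflict.
Both values of C lead to a conflict.

UNSATISFIABLE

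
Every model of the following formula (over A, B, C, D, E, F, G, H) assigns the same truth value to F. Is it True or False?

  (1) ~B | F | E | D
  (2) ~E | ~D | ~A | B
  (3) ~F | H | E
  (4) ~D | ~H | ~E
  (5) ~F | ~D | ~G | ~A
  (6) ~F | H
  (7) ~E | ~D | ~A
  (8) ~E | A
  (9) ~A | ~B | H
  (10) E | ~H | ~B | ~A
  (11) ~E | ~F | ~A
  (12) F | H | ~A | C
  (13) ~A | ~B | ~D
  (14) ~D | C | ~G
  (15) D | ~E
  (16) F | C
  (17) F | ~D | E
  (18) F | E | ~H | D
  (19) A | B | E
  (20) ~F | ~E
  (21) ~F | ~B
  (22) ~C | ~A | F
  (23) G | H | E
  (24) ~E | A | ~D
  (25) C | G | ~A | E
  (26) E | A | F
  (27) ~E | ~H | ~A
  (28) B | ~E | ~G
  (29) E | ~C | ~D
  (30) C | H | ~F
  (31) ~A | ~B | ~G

Suppose F = 0.
(C) alone gives C = 1.
(~A) alone gives A = 0.
(~E) alone gives E = 0.
But (E) is also a unit clause — contradiction.
So every satisfying assignment has F = True.

True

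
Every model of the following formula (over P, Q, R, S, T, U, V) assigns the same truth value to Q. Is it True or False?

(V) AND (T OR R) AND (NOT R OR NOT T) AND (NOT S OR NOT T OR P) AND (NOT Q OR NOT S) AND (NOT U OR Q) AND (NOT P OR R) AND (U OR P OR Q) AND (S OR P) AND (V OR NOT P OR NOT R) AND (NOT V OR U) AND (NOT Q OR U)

Suppose Q = false.
From the singleton clause (V), V = true.
From the singleton clause (NOT U), U = false.
Now (U) is unsatisfied and unit — conflict.
So every satisfying assignment has Q = True.

True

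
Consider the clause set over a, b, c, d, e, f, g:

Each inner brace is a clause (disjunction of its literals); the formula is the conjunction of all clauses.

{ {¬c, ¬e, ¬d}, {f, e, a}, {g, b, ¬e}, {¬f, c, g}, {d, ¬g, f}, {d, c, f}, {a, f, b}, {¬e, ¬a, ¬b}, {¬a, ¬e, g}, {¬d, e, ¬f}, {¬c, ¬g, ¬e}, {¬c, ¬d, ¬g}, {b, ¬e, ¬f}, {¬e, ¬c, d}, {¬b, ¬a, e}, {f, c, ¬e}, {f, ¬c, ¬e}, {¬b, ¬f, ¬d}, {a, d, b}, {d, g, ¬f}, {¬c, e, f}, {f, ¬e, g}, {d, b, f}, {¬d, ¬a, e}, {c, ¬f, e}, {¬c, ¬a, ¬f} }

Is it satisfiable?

Suppose c = True.
Suppose e = False.
From the singleton clause (f), f = True.
From the singleton clause (¬d), d = False.
From the singleton clause (g), g = True.
From the singleton clause (¬a), a = False.
From the singleton clause (b), b = True.
All clauses are satisfied.
A satisfying assignment: a ↦ False,  b ↦ True,  c ↦ True,  d ↦ False,  e ↦ False,  f ↦ True,  g ↦ True.

Satisfiable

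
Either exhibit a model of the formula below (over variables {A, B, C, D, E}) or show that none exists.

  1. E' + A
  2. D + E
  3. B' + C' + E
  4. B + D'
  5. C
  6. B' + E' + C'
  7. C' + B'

A: 1; B: 0; C: 1; D: 0; E: 1

(C) alone gives C = 1.
(B') alone gives B = 0.
(D') alone gives D = 0.
(E) alone gives E = 1.
(A) alone gives A = 1.
All clauses are satisfied.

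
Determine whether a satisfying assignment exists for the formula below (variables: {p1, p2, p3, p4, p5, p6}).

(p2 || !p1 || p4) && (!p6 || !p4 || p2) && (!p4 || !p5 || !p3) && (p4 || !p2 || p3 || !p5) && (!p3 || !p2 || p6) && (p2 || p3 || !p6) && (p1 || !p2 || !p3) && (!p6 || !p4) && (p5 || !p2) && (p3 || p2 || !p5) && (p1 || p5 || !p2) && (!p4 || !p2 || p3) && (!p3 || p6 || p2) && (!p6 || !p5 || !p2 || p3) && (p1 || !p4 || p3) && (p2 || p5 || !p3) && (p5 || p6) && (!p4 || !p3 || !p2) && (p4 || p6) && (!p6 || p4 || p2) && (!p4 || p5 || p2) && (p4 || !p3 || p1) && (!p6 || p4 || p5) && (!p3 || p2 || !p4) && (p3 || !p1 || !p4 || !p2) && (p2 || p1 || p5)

Yes

Try p6 = true.
The clause (!p4) is unit, so p4 = false.
The clause (p2) is unit, so p2 = true.
The clause (p5) is unit, so p5 = true.
The clause (p3) is unit, so p3 = true.
The clause (p1) is unit, so p1 = true.
Every clause now holds.
A satisfying assignment: p1 ↦ true, p2 ↦ true, p3 ↦ true, p4 ↦ false, p5 ↦ true, p6 ↦ true.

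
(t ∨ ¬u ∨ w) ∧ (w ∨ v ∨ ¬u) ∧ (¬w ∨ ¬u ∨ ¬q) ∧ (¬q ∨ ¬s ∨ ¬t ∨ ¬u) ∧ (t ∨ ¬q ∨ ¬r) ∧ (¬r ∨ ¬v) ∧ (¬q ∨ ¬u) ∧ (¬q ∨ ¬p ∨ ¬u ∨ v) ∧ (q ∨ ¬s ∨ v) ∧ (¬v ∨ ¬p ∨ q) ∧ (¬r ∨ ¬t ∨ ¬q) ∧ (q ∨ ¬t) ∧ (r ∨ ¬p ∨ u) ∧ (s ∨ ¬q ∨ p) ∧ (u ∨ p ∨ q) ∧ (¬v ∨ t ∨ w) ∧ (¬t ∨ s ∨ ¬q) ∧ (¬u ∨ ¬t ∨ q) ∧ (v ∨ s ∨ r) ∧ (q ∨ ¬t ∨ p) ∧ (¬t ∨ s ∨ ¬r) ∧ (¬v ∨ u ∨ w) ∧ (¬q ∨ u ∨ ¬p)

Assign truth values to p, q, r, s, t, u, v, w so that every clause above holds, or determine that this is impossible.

Case r = False:
Case q = True:
(¬u) alone gives u = False.
(¬p) alone gives p = False.
(s) alone gives s = True.
Case v = True:
(w) alone gives w = True.
No clause remains; t is free.

p=False; q=True; r=False; s=True; t=True; u=False; v=True; w=True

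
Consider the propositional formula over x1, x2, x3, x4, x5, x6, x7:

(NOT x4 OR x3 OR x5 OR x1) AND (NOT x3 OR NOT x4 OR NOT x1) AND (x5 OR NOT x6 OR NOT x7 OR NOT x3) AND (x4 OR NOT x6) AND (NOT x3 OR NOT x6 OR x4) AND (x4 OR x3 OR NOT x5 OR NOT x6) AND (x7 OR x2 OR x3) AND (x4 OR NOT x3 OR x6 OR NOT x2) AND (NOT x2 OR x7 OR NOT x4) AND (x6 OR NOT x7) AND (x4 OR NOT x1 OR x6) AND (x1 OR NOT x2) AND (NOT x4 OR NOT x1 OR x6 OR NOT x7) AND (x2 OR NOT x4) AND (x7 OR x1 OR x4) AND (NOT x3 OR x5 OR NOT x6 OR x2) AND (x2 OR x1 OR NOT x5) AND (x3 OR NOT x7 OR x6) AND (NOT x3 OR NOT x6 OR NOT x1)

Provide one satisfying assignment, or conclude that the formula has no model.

x1=true; x2=true; x3=false; x4=true; x5=false; x6=true; x7=true

Case x4 = true:
(x2) alone gives x2 = true.
(x7) alone gives x7 = true.
(x6) alone gives x6 = true.
(x1) alone gives x1 = true.
(NOT x3) alone gives x3 = false.
Every clause is now satisfied; x5 is unconstrained.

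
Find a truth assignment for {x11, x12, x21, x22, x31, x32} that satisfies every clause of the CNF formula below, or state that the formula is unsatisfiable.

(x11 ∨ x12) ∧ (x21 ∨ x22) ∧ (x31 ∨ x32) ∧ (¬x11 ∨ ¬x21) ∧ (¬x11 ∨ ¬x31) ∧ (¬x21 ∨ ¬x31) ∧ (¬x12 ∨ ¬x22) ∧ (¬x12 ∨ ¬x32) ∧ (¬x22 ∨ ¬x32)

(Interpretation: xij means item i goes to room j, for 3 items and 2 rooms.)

Branch on x11: set x11 = True.
Unit clause (¬x21) forces x21 = False.
Unit clause (x22) forces x22 = True.
Unit clause (¬x31) forces x31 = False.
Unit clause (x32) forces x32 = True.
That conflicts with the unit clause (¬x32).
Undo x11 and try x11 = False.
Unit clause (x12) forces x12 = True.
Unit clause (¬x22) forces x22 = False.
Unit clause (x21) forces x21 = True.
Unit clause (¬x31) forces x31 = False.
Unit clause (x32) forces x32 = True.
That conflicts with the unit clause (¬x32).
Either choice for x11 ends in contradiction.

UNSATISFIABLE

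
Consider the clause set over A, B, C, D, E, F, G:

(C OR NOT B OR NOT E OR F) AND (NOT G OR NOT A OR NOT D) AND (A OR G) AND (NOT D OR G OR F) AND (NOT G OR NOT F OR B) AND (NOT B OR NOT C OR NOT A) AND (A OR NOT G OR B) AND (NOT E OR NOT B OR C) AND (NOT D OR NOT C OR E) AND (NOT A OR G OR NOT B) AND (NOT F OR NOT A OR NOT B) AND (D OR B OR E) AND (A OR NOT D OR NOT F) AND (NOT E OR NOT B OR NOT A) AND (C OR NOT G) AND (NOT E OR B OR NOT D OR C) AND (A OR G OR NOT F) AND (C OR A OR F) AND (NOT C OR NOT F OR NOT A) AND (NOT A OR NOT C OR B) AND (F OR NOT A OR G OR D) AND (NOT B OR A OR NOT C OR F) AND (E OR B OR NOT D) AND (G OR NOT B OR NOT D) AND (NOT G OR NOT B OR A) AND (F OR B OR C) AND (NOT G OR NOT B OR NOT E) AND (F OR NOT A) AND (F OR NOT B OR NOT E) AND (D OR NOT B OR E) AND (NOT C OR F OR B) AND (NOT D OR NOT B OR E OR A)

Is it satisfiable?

Try A = true.
The clause (F) is unit, so F = true.
The clause (NOT B) is unit, so B = false.
The clause (NOT G) is unit, so G = false.
The clause (NOT C) is unit, so C = false.
Try D = false.
The clause (E) is unit, so E = true.
This assignment satisfies each clause.
A satisfying assignment: A ↦ true,  B ↦ false,  C ↦ false,  D ↦ false,  E ↦ true,  F ↦ true,  G ↦ false.

Satisfiable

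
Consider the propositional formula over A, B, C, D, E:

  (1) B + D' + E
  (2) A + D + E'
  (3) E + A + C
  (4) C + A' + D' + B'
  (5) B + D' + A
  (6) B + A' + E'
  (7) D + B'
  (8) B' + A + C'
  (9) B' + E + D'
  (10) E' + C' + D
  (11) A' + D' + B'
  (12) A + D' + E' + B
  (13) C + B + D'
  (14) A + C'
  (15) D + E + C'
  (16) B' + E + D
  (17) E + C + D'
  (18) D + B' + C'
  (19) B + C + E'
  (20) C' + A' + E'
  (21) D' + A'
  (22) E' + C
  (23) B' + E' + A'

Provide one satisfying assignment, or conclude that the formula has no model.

Try D = 0.
The clause (B') is unit, so B = 0.
Try A = 1.
The clause (E') is unit, so E = 0.
The clause (C') is unit, so C = 0.
Every clause now holds.

A=1,  B=0,  C=0,  D=0,  E=0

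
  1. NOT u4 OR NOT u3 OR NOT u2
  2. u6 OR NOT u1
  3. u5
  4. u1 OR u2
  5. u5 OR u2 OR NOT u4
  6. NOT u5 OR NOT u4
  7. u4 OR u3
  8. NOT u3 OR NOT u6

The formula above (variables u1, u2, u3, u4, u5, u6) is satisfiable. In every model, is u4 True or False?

Suppose u4 = true.
Unit clause (u5) forces u5 = true.
That conflicts with the unit clause (NOT u5).
So every satisfying assignment has u4 = False.

False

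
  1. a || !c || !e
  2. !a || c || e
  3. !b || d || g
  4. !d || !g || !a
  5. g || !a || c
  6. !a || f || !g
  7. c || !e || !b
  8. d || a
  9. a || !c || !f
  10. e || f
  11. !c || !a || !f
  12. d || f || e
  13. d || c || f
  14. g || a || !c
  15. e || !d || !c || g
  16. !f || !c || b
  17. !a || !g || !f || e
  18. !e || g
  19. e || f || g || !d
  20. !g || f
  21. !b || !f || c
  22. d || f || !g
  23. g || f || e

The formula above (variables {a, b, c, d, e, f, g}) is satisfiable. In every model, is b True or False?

False

Suppose b = true.
Case d = true:
Case g = false:
The clause (!e) is unit, so e = false.
The clause (f) is unit, so f = true.
The clause (!c) is unit, so c = false.
But (c) is also a unit clause — contradiction.
Undo g and try g = true.
The clause (!a) is unit, so a = false.
The clause (f) is unit, so f = true.
The clause (!c) is unit, so c = false.
But (c) is also a unit clause — contradiction.
Neither g = true nor g = false works.
Undo d and try d = false.
The clause (g) is unit, so g = true.
The clause (a) is unit, so a = true.
The clause (f) is unit, so f = true.
The clause (!c) is unit, so c = false.
But (c) is also a unit clause — contradiction.
Neither d = true nor d = false works.
So every satisfying assignment has b = False.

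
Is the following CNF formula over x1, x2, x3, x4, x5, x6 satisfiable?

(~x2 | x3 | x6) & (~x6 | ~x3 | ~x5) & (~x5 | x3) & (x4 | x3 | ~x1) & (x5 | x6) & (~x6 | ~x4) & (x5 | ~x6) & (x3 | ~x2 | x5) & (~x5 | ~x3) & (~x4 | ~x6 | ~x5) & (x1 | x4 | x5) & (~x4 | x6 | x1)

Unsatisfiable

Try x5 = 0.
The clause (x6) is unit, so x6 = 1.
But (~x6) is also a unit clause — contradiction.
That branch fails; take x5 = 1 instead.
The clause (x3) is unit, so x3 = 1.
But (~x3) is also a unit clause — contradiction.
Neither x5 = 1 nor x5 = 0 works.
No assignment satisfies every clause.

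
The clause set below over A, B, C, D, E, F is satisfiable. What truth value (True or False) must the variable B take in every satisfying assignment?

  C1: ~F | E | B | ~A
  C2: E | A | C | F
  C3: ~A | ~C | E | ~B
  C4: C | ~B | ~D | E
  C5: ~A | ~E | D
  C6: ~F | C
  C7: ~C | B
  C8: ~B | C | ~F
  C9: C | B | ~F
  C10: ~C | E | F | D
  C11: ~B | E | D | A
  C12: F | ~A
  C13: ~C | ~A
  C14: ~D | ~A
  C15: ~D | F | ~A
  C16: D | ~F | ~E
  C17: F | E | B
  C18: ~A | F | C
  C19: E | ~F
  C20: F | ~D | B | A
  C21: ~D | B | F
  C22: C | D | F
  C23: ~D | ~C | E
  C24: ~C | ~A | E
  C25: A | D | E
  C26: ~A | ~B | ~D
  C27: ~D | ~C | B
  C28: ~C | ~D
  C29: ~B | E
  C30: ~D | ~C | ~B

True

Suppose B = 0.
The clause (~C) is unit, so C = 0.
The clause (~F) is unit, so F = 0.
The clause (~A) is unit, so A = 0.
The clause (E) is unit, so E = 1.
The clause (~D) is unit, so D = 0.
But (D) is also a unit clause — contradiction.
So every satisfying assignment has B = True.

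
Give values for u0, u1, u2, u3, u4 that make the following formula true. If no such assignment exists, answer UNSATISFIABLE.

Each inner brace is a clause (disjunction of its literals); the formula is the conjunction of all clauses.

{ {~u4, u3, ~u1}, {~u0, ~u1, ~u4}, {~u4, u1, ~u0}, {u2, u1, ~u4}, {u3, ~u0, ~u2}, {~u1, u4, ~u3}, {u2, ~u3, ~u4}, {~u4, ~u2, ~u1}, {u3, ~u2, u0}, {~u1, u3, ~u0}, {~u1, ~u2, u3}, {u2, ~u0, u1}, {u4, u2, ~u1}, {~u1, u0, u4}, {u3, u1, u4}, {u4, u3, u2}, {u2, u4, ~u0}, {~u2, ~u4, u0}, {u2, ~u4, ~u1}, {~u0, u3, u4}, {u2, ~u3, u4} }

u0: 1, u1: 0, u2: 1, u3: 1, u4: 0

Case u4 = 0:
Case u1 = 0:
The clause (u3) is unit, so u3 = 1.
The clause (u2) is unit, so u2 = 1.
Every clause is now satisfied; u0 is unconstrained.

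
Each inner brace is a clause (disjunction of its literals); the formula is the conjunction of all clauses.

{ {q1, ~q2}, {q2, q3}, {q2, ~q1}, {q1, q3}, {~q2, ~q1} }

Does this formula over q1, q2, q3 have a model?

Suppose q1 = 0.
The clause (~q2) is unit, so q2 = 0.
The clause (q3) is unit, so q3 = 1.
This assignment satisfies each clause.
A satisfying assignment: q1=0, q2=0, q3=1.

Yes, satisfiable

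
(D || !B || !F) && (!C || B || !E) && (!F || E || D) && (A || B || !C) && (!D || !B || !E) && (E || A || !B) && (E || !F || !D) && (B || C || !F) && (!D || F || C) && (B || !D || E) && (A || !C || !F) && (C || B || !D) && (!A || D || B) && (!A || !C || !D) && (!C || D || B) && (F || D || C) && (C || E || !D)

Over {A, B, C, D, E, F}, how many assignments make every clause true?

There are 2^6 = 64 truth assignments over (A, B, C, D, E, F).
Split on D. With D = true, the clauses containing D are satisfied and !D drops from the rest; 0 of the 2^5 = 32 assignments to the other variables satisfy what remains.
With D = false, by the same count on the reduced clause set, 3 assignments work.
Total: 0 + 3 = 3.

3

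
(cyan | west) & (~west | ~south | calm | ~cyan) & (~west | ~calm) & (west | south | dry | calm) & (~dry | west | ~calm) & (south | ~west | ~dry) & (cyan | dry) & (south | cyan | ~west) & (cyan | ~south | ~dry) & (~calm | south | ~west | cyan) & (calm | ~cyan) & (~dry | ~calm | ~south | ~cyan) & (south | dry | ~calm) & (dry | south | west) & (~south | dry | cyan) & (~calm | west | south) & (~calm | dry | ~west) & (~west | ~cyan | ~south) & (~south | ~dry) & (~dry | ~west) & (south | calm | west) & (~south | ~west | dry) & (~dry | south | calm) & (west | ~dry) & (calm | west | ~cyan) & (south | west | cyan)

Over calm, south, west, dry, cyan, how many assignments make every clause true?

There are 2^5 = 32 truth assignments over (calm, south, west, dry, cyan).
Split on west. With west = 1, the clauses containing west are satisfied and ~west drops from the rest; 0 of the 2^4 = 16 assignments to the other variables satisfy what remains.
With west = 0, by the same count on the reduced clause set, 1 assignment works.
Total: 0 + 1 = 1.

1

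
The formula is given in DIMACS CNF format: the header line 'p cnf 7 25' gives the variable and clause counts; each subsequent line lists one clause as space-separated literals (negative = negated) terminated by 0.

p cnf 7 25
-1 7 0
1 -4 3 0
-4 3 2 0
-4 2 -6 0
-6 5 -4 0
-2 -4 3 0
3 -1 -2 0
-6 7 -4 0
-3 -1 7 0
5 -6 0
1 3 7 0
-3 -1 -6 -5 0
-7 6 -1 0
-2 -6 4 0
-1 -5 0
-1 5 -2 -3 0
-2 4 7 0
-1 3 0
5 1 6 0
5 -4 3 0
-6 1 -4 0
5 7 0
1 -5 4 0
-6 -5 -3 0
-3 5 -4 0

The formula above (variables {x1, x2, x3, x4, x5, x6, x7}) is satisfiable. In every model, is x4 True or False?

True

Suppose x4 = False.
Case x1 = False:
From the singleton clause (¬x5), x5 = False.
From the singleton clause (¬x6), x6 = False.
Now (x6) is unsatisfied and unit — conflict.
That branch fails; take x1 = True instead.
From the singleton clause (x7), x7 = True.
From the singleton clause (x6), x6 = True.
From the singleton clause (x5), x5 = True.
Now (¬x5) is unsatisfied and unit — conflict.
Either choice for x1 ends in contradiction.
So every satisfying assignment has x4 = True.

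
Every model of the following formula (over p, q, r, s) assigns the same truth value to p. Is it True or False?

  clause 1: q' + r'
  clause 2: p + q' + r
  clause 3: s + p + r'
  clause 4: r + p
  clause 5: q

Suppose p = 0.
The clause (r) is unit, so r = 1.
The clause (q') is unit, so q = 0.
But (q) is also a unit clause — contradiction.
So every satisfying assignment has p = True.

True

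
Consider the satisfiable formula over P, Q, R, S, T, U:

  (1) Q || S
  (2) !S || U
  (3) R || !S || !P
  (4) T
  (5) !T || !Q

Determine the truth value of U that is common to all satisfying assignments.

True

Suppose U = false.
(!S) alone gives S = false.
(Q) alone gives Q = true.
(T) alone gives T = true.
Now (!T) is unsatisfied and unit — conflict.
So every satisfying assignment has U = True.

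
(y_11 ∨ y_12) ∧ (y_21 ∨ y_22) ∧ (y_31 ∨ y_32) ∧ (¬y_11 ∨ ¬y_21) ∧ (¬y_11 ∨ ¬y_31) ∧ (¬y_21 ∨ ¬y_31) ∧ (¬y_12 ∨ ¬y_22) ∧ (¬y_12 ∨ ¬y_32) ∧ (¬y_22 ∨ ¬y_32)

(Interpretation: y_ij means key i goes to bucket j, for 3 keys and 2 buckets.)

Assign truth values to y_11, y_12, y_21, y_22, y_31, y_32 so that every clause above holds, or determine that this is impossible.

UNSATISFIABLE

Case y_11 = True:
Unit clause (¬y_21) forces y_21 = False.
Unit clause (y_22) forces y_22 = True.
Unit clause (¬y_31) forces y_31 = False.
Unit clause (y_32) forces y_32 = True.
But (¬y_32) is also a unit clause — contradiction.
Undo y_11 and try y_11 = False.
Unit clause (y_12) forces y_12 = True.
Unit clause (¬y_22) forces y_22 = False.
Unit clause (y_21) forces y_21 = True.
Unit clause (¬y_31) forces y_31 = False.
Unit clause (y_32) forces y_32 = True.
But (¬y_32) is also a unit clause — contradiction.
Either choice for y_11 ends in contradiction.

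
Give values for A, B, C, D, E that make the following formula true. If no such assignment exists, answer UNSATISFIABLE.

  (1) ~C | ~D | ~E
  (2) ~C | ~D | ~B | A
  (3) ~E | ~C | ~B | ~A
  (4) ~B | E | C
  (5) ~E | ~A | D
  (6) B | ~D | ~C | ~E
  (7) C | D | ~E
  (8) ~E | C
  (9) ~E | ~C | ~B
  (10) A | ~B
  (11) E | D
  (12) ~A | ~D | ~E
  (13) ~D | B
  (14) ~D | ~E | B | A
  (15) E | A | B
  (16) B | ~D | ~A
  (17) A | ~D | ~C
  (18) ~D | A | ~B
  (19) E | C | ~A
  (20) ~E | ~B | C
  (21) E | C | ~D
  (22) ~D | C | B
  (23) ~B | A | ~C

A ↦ 1; B ↦ 1; C ↦ 1; D ↦ 1; E ↦ 0

Try E = 0.
From the singleton clause (D), D = 1.
From the singleton clause (B), B = 1.
From the singleton clause (C), C = 1.
From the singleton clause (A), A = 1.
This assignment satisfies each clause.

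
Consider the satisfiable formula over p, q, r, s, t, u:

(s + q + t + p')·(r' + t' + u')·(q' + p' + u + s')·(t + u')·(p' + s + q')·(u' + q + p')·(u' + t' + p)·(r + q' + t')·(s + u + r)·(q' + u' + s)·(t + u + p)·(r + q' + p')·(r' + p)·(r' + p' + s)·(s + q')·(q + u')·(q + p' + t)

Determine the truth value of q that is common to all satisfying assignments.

False

Suppose q = 1.
Unit clause (s) forces s = 1.
Branch on p: set p = 0.
Unit clause (r') forces r = 0.
Unit clause (t') forces t = 0.
Unit clause (u') forces u = 0.
Now (u) is unsatisfied and unit — conflict.
So p must be the other value — set p = 1.
Unit clause (u) forces u = 1.
Unit clause (t) forces t = 1.
Unit clause (r') forces r = 0.
Now (r) is unsatisfied and unit — conflict.
Both values of p lead to a conflict.
So every satisfying assignment has q = False.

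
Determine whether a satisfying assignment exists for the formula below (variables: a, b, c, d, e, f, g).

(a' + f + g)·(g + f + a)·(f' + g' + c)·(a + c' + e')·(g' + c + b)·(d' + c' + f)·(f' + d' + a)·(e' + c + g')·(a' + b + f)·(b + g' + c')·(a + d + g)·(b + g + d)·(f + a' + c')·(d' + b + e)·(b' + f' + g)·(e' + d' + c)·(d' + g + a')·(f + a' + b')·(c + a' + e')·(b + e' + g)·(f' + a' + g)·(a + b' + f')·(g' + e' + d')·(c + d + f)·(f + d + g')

Satisfiable

Branch on a: set a = 1.
Branch on f: set f = 1.
Unit clause (g) forces g = 1.
Unit clause (c) forces c = 1.
Unit clause (b) forces b = 1.
Branch on e: set e = 0.
No clause remains; d is free.
A satisfying assignment: a: 1, b: 1, c: 1, d: 1, e: 0, f: 1, g: 1.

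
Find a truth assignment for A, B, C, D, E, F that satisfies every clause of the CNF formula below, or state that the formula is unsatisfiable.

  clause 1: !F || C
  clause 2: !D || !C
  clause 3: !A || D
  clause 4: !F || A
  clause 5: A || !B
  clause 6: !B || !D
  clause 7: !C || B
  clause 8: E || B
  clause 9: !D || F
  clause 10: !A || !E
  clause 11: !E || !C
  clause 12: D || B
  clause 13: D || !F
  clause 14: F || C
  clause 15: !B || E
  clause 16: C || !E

Branch on F: set F = false.
From the singleton clause (!D), D = false.
From the singleton clause (!A), A = false.
From the singleton clause (!B), B = false.
But (B) is also a unit clause — contradiction.
Backtrack on F: now try F = true.
From the singleton clause (C), C = true.
From the singleton clause (!D), D = false.
But (D) is also a unit clause — contradiction.
Both values of F lead to a conflict.

UNSATISFIABLE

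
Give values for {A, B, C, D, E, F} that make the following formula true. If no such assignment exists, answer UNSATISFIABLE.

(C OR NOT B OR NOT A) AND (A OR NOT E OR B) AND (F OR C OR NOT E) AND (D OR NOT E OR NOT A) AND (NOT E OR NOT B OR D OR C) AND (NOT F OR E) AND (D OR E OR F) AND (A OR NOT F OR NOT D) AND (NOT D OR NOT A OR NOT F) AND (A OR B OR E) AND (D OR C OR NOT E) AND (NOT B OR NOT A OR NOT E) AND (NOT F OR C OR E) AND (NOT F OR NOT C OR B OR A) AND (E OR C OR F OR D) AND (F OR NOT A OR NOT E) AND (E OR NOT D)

A=false; B=true; C=true; D=true; E=true; F=false

Suppose F = false.
Suppose C = true.
Suppose D = true.
Unit clause (E) forces E = true.
Unit clause (NOT A) forces A = false.
Unit clause (B) forces B = true.
This assignment satisfies each clause.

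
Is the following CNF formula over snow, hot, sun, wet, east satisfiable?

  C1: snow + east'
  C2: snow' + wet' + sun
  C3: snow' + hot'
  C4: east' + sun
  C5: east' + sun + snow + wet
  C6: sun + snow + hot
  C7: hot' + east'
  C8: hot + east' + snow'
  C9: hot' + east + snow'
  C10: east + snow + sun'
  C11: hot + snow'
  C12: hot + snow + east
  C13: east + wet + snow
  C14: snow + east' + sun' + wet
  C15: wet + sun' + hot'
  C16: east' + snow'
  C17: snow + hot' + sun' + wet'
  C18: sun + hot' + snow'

Case snow = 0:
Unit clause (east') forces east = 0.
Unit clause (sun') forces sun = 0.
Unit clause (hot) forces hot = 1.
Unit clause (wet) forces wet = 1.
Every clause now holds.
A satisfying assignment: snow ↦ 0, hot ↦ 1, sun ↦ 0, wet ↦ 1, east ↦ 0.

Yes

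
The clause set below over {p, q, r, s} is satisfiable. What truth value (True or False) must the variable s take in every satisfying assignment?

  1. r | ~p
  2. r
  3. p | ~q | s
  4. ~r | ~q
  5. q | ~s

Suppose s = 1.
(r) alone gives r = 1.
(~q) alone gives q = 0.
That conflicts with the unit clause (q).
So every satisfying assignment has s = False.

False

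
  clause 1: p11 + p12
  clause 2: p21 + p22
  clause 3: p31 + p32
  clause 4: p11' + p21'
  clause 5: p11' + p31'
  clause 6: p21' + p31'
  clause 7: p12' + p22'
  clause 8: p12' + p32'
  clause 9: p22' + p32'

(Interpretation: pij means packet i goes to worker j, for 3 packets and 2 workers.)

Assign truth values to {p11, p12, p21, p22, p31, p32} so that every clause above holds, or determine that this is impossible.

UNSATISFIABLE

Suppose p11 = 1.
The clause (p21') is unit, so p21 = 0.
The clause (p22) is unit, so p22 = 1.
The clause (p31') is unit, so p31 = 0.
The clause (p32) is unit, so p32 = 1.
That conflicts with the unit clause (p32').
Backtrack on p11: now try p11 = 0.
The clause (p12) is unit, so p12 = 1.
The clause (p22') is unit, so p22 = 0.
The clause (p21) is unit, so p21 = 1.
The clause (p31') is unit, so p31 = 0.
The clause (p32) is unit, so p32 = 1.
That conflicts with the unit clause (p32').
Either choice for p11 ends in contradiction.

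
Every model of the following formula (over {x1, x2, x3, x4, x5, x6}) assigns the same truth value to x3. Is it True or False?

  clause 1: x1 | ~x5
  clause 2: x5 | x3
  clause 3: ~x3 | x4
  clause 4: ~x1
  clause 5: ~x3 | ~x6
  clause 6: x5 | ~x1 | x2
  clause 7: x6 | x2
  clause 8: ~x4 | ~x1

True

Suppose x3 = 0.
The clause (x5) is unit, so x5 = 1.
The clause (x1) is unit, so x1 = 1.
That conflicts with the unit clause (~x1).
So every satisfying assignment has x3 = True.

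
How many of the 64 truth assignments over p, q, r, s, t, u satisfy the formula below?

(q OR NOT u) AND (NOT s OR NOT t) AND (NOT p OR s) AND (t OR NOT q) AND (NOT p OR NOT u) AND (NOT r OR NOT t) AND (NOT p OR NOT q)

There are 2^6 = 64 truth assignments over (p, q, r, s, t, u).
Split on t. With t = true, the clauses containing t are satisfied and NOT t drops from the rest; 3 of the 2^5 = 32 assignments to the other variables satisfy what remains.
With t = false, by the same count on the reduced clause set, 6 assignments work.
Total: 3 + 6 = 9.

9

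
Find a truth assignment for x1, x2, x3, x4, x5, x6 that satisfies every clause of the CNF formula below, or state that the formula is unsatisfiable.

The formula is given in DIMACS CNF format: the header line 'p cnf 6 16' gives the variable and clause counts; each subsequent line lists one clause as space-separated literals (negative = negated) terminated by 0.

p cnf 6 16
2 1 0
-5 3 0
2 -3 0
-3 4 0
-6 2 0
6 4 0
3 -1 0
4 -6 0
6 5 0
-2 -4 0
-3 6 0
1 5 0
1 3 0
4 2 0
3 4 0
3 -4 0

Branch on x2: set x2 = True.
The clause (¬x4) is unit, so x4 = False.
The clause (¬x3) is unit, so x3 = False.
Now (x3) is unsatisfied and unit — conflict.
Backtrack on x2: now try x2 = False.
The clause (x1) is unit, so x1 = True.
The clause (¬x3) is unit, so x3 = False.
Now (x3) is unsatisfied and unit — conflict.
Neither x2 = True nor x2 = False works.

UNSATISFIABLE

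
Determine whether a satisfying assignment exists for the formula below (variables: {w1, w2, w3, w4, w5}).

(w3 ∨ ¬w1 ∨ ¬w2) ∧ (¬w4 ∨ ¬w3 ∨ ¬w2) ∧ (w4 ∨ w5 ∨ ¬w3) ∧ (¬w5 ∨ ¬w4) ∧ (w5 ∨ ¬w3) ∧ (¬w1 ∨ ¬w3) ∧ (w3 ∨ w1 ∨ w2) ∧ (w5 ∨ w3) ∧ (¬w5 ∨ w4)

Case w5 = False:
(¬w3) alone gives w3 = False.
But (w3) is also a unit clause — contradiction.
That branch fails; take w5 = True instead.
(¬w4) alone gives w4 = False.
But (w4) is also a unit clause — contradiction.
Either choice for w5 ends in contradiction.
No assignment satisfies every clause.

No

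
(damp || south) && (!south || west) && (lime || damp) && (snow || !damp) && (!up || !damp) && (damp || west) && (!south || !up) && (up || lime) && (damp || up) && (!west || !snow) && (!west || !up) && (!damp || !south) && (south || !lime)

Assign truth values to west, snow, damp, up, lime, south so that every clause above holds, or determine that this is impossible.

UNSATISFIABLE

Case damp = true:
(snow) alone gives snow = true.
(!up) alone gives up = false.
(lime) alone gives lime = true.
(!west) alone gives west = false.
(!south) alone gives south = false.
That conflicts with the unit clause (south).
Backtrack on damp: now try damp = false.
(south) alone gives south = true.
(west) alone gives west = true.
(lime) alone gives lime = true.
(!up) alone gives up = false.
That conflicts with the unit clause (up).
Either choice for damp ends in contradiction.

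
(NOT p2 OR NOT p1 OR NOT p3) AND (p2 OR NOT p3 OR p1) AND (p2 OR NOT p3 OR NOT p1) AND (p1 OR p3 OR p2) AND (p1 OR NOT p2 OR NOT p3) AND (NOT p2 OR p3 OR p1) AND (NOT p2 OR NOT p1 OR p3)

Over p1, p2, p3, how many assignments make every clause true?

There are 2^3 = 8 truth assignments over (p1, p2, p3).
Check each against the 7 clauses (columns in the order p1, p2, p3):
  F F F  ✗ fails (p1 OR p3 OR p2)
  F F T  ✗ fails (p2 OR NOT p3 OR p1)
  F T F  ✗ fails (NOT p2 OR p3 OR p1)
  F T T  ✗ fails (p1 OR NOT p2 OR NOT p3)
  T F F  ✓ satisfies all
  T F T  ✗ fails (p2 OR NOT p3 OR NOT p1)
  T T F  ✗ fails (NOT p2 OR NOT p1 OR p3)
  T T T  ✗ fails (NOT p2 OR NOT p1 OR NOT p3)
1 of the 8 rows is a model.

1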